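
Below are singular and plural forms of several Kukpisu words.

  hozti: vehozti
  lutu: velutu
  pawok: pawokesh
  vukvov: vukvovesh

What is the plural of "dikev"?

dikevesh

pawok and lutu both have 2 vowels yet inflect differently (pawokesh, velutu), so the number of vowels is not what conditions the rule; whether the stem ends in a vowel or a consonant is.
"dikev" ends in a consonant. The stems ending in a consonant (pawok → pawokesh, vukvov → vukvovesh) add -esh.
So dikev → dikevesh.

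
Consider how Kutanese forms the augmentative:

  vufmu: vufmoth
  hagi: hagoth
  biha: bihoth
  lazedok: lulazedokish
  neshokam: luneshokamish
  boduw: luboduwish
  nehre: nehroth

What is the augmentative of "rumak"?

vufmu and boduw both have last vowel 'u' yet inflect differently (vufmoth, luboduwish), so the last vowel is not what conditions the rule; whether the stem ends in a vowel or a consonant is.
"rumak" ends in a consonant. The stems ending in a consonant (lazedok → lulazedokish, boduw → luboduwish, neshokam → luneshokamish) add lu- … -ish around the stem.
The other pattern: stems ending in a vowel drop the final letter and add -oth.
So rumak → lurumakish.

lurumakish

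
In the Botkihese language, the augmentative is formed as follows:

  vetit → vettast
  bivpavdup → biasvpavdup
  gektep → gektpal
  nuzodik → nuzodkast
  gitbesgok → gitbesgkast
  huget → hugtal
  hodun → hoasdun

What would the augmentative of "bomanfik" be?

bivpavdup and gektep both end in -p yet inflect differently (biasvpavdup, gektpal), so the final letter is not what conditions the rule; the last vowel is.
"bomanfik" has last vowel 'i'. The stems whose last vowel is 'i' (vetit → vettast, nuzodik → nuzodkast) delete the last vowel and add -ast.
The other patterns: stems whose last vowel is 'u' insert -as- after the first vowel; stems whose last vowel is 'e' delete the last vowel and add -al.
So bomanfik → bomanfkast.

bomanfkast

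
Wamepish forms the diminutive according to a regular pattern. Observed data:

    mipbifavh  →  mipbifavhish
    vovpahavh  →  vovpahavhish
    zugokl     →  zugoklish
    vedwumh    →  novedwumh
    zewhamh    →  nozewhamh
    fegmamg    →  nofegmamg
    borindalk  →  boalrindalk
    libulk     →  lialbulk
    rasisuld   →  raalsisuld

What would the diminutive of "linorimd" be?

nolinorimd

"linorimd" has second-to-last letter 'm'. The stems whose second-to-last letter is 'm' (vedwumh → novedwumh, zewhamh → nozewhamh, fegmamg → nofegmamg) add the prefix no-.
So linorimd → nolinorimd.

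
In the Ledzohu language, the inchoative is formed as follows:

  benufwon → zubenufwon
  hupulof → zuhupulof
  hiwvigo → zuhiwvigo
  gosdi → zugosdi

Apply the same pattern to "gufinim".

Every pair shown (benufwon → zubenufwon, hupulof → zuhupulof, hiwvigo → zuhiwvigo, …) follows the same rule: add the prefix zu-.
So gufinim → zugufinim.

zugufinim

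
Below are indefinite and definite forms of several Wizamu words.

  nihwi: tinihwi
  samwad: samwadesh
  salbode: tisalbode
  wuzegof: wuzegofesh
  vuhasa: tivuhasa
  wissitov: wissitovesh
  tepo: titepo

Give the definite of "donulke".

wuzegof and tepo both have last vowel 'o' yet inflect differently (wuzegofesh, titepo), so the last vowel is not what conditions the rule; whether the stem ends in a vowel or a consonant is.
"donulke" ends in a vowel. The stems ending in a vowel (tepo → titepo, nihwi → tinihwi, vuhasa → tivuhasa) add the prefix ti-.
The other pattern: stems ending in a consonant add -esh.
So donulke → tidonulke.

tidonulke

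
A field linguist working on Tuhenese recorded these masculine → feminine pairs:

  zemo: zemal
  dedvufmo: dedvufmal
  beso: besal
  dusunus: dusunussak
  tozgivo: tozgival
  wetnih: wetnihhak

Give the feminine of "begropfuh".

begropfuhhak

dedvufmo and dusunus both begin with d- yet inflect differently (dedvufmal, dusunussak), so the first letter is not what conditions the rule; the final letter is.
"begropfuh" ends in -h. The one such stem in the data (wetnih → wetnihhak) doubles the final consonant and adds -ak (as does dusunus), so the same rule applies.
So begropfuh → begropfuhhak.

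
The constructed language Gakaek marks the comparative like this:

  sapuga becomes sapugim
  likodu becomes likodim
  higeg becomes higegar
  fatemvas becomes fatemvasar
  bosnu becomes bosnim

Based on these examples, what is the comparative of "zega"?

"zega" ends in a vowel. The stems ending in a vowel (likodu → likodim, bosnu → bosnim, sapuga → sapugim) drop the final letter and add -im.
The other pattern: stems ending in a consonant add -ar.
So zega → zegim.

zegim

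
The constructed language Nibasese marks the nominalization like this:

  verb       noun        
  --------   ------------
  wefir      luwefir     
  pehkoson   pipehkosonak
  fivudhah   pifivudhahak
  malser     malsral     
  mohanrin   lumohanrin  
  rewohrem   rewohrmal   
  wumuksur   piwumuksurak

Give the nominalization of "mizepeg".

mizepgal

"mizepeg" has last vowel 'e'. The stems whose last vowel is 'e' (rewohrem → rewohrmal, malser → malsral) delete the last vowel and add -al.
So mizepeg → mizepgal.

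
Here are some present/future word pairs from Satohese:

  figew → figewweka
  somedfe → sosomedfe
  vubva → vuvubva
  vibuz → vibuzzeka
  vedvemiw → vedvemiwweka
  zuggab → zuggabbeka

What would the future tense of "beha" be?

bebeha

"beha" ends in a vowel. The stems ending in a vowel (vubva → vuvubva, somedfe → sosomedfe) repeat the first consonant+vowel as a prefix.
The other pattern: stems ending in a consonant double the final consonant and add -eka.
So beha → bebeha.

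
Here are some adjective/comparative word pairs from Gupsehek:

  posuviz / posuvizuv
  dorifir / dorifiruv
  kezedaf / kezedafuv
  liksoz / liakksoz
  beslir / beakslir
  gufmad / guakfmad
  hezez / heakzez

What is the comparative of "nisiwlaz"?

posuviz and liksoz both end in -z yet inflect differently (posuvizuv, liakksoz), so the final letter is not what conditions the rule; the number of vowels is.
"nisiwlaz" has 3 vowels. The stems with 3 vowels (posuviz → posuvizuv, dorifir → dorifiruv, kezedaf → kezedafuv) add -uv.
The other pattern: stems with 2 vowels insert -ak- after the first vowel.
So nisiwlaz → nisiwlazuv.

nisiwlazuv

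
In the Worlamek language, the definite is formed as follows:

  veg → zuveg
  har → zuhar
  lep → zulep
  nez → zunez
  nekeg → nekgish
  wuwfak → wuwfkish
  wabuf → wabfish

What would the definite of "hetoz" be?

hetzish

veg and nekeg both end in -g yet inflect differently (zuveg, nekgish), so the final letter is not what conditions the rule; the number of vowels is.
"hetoz" has 2 vowels. The stems with 2 vowels (nekeg → nekgish, wuwfak → wuwfkish, wabuf → wabfish) delete the last vowel and add -ish.
The other pattern: stems with 1 vowel add the prefix zu-.
So hetoz → hetzish.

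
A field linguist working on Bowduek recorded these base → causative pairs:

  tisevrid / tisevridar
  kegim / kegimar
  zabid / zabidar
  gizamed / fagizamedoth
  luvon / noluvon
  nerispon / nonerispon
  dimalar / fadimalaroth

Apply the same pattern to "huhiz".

zabid and gizamed both end in -d yet inflect differently (zabidar, fagizamedoth), so the final letter is not what conditions the rule; the last vowel is.
"huhiz" has last vowel 'i'. The stems whose last vowel is 'i' (zabid → zabidar, tisevrid → tisevridar, kegim → kegimar) add -ar.
The other patterns: stems whose last vowel is 'o' add the prefix no-; stems whose last vowel is 'a' or 'e' add fa- … -oth around the stem.
So huhiz → huhizar.

huhizar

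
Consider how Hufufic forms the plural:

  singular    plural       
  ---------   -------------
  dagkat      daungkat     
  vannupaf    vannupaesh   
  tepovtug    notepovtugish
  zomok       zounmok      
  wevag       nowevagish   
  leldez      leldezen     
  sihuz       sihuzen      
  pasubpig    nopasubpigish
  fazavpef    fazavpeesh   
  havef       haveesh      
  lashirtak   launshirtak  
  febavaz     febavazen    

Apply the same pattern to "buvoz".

buvozen

vannupaf and wevag both have last vowel 'a' yet inflect differently (vannupaesh, nowevagish), so the last vowel is not what conditions the rule; the final letter is.
"buvoz" ends in -z. The stems ending in -z (leldez → leldezen, sihuz → sihuzen, febavaz → febavazen) add -en.
So buvoz → buvozen.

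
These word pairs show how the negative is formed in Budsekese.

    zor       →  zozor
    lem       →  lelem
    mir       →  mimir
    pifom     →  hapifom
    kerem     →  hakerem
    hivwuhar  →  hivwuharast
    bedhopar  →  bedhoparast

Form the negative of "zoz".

zozoz

lem and pifom both end in -m yet inflect differently (lelem, hapifom), so the final letter is not what conditions the rule; the number of vowels is.
"zoz" has 1 vowel. The stems with 1 vowel (zor → zozor, lem → lelem, mir → mimir) repeat the first consonant+vowel as a prefix.
So zoz → zozoz.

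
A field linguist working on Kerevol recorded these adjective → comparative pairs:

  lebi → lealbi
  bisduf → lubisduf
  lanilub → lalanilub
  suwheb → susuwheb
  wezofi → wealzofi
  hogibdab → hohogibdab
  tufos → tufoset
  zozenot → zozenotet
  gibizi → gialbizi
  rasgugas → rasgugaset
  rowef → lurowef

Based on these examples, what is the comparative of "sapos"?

bisduf and lanilub both have last vowel 'u' yet inflect differently (lubisduf, lalanilub), so the last vowel is not what conditions the rule; the final letter is.
"sapos" ends in -s. The stems ending in -s (rasgugas → rasgugaset, tufos → tufoset) add -et.
The other patterns: stems ending in -i insert -al- after the first vowel; stems ending in -f add the prefix lu-; stems ending in -b repeat the first consonant+vowel as a prefix.
So sapos → saposet.

saposet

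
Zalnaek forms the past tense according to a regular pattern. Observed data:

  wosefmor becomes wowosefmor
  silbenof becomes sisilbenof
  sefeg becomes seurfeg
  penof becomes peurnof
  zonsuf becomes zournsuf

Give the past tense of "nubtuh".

silbenof and penof both end in -f yet inflect differently (sisilbenof, peurnof), so the final letter is not what conditions the rule; the number of vowels is.
"nubtuh" has 2 vowels. The stems with 2 vowels (sefeg → seurfeg, penof → peurnof, zonsuf → zournsuf) insert -ur- after the first vowel.
The other pattern: stems with 3 vowels repeat the first consonant+vowel as a prefix.
So nubtuh → nuurbtuh.

nuurbtuh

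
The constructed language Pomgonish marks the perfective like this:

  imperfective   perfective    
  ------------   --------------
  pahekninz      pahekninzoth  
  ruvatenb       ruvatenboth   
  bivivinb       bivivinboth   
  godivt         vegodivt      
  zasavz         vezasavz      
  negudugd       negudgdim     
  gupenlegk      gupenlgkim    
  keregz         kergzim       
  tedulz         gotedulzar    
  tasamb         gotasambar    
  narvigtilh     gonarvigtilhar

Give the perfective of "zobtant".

zobtantoth

pahekninz and zasavz both end in -z yet inflect differently (pahekninzoth, vezasavz), so the final letter is not what conditions the rule; the second-to-last letter is.
"zobtant" has second-to-last letter 'n'. The stems whose second-to-last letter is 'n' (pahekninz → pahekninzoth, ruvatenb → ruvatenboth, bivivinb → bivivinboth) add -oth.
So zobtant → zobtantoth.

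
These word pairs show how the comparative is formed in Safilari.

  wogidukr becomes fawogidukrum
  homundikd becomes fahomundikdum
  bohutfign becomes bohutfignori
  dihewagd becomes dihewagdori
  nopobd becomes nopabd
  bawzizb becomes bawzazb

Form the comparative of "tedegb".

tedegbori

homundikd and dihewagd both end in -d yet inflect differently (fahomundikdum, dihewagdori), so the final letter is not what conditions the rule; the second-to-last letter is.
"tedegb" has second-to-last letter 'g'. The stems whose second-to-last letter is 'g' (bohutfign → bohutfignori, dihewagd → dihewagdori) add -ori.
So tedegb → tedegbori.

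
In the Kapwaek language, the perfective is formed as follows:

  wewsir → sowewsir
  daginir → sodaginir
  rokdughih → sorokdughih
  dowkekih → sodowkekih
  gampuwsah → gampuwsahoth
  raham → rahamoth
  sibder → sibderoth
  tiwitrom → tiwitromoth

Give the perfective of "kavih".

sokavih

rokdughih and gampuwsah both end in -h yet inflect differently (sorokdughih, gampuwsahoth), so the final letter is not what conditions the rule; the last vowel is.
"kavih" has last vowel 'i'. The stems whose last vowel is 'i' (wewsir → sowewsir, daginir → sodaginir, rokdughih → sorokdughih) add the prefix so-.
The other pattern: stems whose last vowel is 'a', 'e' or 'o' add -oth.
So kavih → sokavih.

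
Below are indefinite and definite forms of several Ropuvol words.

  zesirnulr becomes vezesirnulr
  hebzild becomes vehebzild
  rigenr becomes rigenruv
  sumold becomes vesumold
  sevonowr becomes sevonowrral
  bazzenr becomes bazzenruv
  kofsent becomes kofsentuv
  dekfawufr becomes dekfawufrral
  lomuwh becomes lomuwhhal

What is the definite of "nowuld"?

venowuld

bazzenr and zesirnulr both end in -r yet inflect differently (bazzenruv, vezesirnulr), so the final letter is not what conditions the rule; the second-to-last letter is.
"nowuld" has second-to-last letter 'l'. The stems whose second-to-last letter is 'l' (zesirnulr → vezesirnulr, sumold → vesumold, hebzild → vehebzild) add the prefix ve-.
So nowuld → venowuld.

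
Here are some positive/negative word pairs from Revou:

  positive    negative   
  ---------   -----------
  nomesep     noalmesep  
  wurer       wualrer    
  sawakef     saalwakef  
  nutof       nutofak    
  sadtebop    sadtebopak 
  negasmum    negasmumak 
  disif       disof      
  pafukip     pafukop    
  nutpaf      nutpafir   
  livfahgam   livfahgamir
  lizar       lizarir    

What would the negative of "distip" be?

sawakef and nutof both end in -f yet inflect differently (saalwakef, nutofak), so the final letter is not what conditions the rule; the last vowel is.
"distip" has last vowel 'i'. The stems whose last vowel is 'i' (disif → disof, pafukip → pafukop) change the last vowel to 'o'.
So distip → distop.

distop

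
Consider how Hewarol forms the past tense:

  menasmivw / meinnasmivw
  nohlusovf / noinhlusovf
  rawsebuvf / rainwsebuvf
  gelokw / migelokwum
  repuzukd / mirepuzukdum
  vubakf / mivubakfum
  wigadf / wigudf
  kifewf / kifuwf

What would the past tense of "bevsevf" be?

"bevsevf" has second-to-last letter 'v'. The stems whose second-to-last letter is 'v' (menasmivw → meinnasmivw, nohlusovf → noinhlusovf, rawsebuvf → rainwsebuvf) insert -in- after the first vowel.
So bevsevf → beinvsevf.

beinvsevf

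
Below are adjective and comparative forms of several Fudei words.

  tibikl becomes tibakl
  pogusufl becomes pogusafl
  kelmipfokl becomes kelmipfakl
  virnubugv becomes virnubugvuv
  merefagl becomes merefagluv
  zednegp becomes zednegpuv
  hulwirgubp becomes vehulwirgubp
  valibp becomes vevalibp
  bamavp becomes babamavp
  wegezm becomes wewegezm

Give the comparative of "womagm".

womagmuv

"womagm" has second-to-last letter 'g'. The stems whose second-to-last letter is 'g' (virnubugv → virnubugvuv, merefagl → merefagluv, zednegp → zednegpuv) add -uv.
The other patterns: stems whose second-to-last letter is 'f' or 'k' change the last vowel to 'a'; stems whose second-to-last letter is 'b' add the prefix ve-; stems whose second-to-last letter is 'v' or 'z' repeat the first consonant+vowel as a prefix.
So womagm → womagmuv.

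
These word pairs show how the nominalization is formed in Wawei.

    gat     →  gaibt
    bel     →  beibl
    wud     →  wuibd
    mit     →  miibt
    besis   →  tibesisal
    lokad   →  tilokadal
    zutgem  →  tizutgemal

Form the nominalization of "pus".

lokad and wud both end in -d yet inflect differently (tilokadal, wuibd), so the final letter is not what conditions the rule; the number of vowels is.
"pus" has 1 vowel. The stems with 1 vowel (mit → miibt, gat → gaibt, wud → wuibd) insert -ib- after the first vowel.
So pus → puibs.

puibs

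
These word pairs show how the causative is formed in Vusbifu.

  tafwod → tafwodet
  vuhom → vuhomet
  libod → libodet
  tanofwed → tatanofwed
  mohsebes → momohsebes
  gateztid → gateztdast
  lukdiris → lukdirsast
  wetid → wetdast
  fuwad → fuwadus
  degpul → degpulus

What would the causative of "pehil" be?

pehlast

tafwod and tanofwed both end in -d yet inflect differently (tafwodet, tatanofwed), so the final letter is not what conditions the rule; the last vowel is.
"pehil" has last vowel 'i'. The stems whose last vowel is 'i' (gateztid → gateztdast, lukdiris → lukdirsast, wetid → wetdast) delete the last vowel and add -ast.
So pehil → pehlast.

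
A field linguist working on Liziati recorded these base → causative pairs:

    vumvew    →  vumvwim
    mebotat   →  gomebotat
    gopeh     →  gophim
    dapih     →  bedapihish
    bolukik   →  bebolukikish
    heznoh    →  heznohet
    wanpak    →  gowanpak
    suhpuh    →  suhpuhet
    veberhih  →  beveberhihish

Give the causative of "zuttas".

gozuttas

gopeh and veberhih both end in -h yet inflect differently (gophim, beveberhihish), so the final letter is not what conditions the rule; the last vowel is.
"zuttas" has last vowel 'a'. The stems whose last vowel is 'a' (wanpak → gowanpak, mebotat → gomebotat) add the prefix go-.
The other patterns: stems whose last vowel is 'e' delete the last vowel and add -im; stems whose last vowel is 'i' add be- … -ish around the stem; stems whose last vowel is 'o' or 'u' add -et.
So zuttas → gozuttas.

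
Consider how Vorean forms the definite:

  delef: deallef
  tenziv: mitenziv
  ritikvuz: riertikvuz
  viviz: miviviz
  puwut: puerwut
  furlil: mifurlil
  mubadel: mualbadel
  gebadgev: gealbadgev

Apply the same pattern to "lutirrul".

tenziv and gebadgev both end in -v yet inflect differently (mitenziv, gealbadgev), so the final letter is not what conditions the rule; the last vowel is.
"lutirrul" has last vowel 'u'. The stems whose last vowel is 'u' (puwut → puerwut, ritikvuz → riertikvuz) insert -er- after the first vowel.
The other patterns: stems whose last vowel is 'i' add the prefix mi-; stems whose last vowel is 'e' insert -al- after the first vowel.
So lutirrul → luertirrul.

luertirrul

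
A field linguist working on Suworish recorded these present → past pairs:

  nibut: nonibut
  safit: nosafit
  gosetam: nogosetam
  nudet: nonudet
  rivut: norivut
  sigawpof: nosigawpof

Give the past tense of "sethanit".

nosethanit

Every pair shown (nibut → nonibut, safit → nosafit, gosetam → nogosetam, …) follows the same rule: add the prefix no-.
So sethanit → nosethanit.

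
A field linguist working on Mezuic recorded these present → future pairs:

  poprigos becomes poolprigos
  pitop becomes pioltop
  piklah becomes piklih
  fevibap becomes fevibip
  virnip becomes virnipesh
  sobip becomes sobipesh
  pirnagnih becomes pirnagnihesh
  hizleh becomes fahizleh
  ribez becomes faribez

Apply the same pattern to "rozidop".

roolzidop

"rozidop" has last vowel 'o'. The stems whose last vowel is 'o' (poprigos → poolprigos, pitop → pioltop) insert -ol- after the first vowel.
So rozidop → roolzidop.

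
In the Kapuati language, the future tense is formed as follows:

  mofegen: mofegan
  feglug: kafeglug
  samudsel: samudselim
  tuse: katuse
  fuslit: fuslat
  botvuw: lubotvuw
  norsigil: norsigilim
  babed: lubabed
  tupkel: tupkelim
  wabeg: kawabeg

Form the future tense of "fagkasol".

mofegen and tupkel both have last vowel 'e' yet inflect differently (mofegan, tupkelim), so the last vowel is not what conditions the rule; the final letter is.
"fagkasol" ends in -l. The stems ending in -l (tupkel → tupkelim, samudsel → samudselim, norsigil → norsigilim) add -im.
The other patterns: stems ending in -n or -t change the last vowel to 'a'; stems ending in -e or -g add the prefix ka-; stems ending in -d or -w add the prefix lu-.
So fagkasol → fagkasolim.

fagkasolim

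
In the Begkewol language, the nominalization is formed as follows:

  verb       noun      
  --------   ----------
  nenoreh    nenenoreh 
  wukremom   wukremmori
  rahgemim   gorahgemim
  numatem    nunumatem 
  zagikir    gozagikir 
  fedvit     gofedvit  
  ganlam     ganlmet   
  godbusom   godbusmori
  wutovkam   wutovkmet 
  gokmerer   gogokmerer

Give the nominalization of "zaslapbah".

zaslapbhet

rahgemim and wukremom both end in -m yet inflect differently (gorahgemim, wukremmori), so the final letter is not what conditions the rule; the last vowel is.
"zaslapbah" has last vowel 'a'. The stems whose last vowel is 'a' (ganlam → ganlmet, wutovkam → wutovkmet) delete the last vowel and add -et.
So zaslapbah → zaslapbhet.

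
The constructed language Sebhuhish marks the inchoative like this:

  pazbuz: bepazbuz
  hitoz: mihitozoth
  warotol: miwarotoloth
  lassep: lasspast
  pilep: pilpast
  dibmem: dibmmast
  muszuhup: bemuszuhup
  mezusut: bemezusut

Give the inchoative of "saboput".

besaboput

muszuhup and pilep both end in -p yet inflect differently (bemuszuhup, pilpast), so the final letter is not what conditions the rule; the last vowel is.
"saboput" has last vowel 'u'. The stems whose last vowel is 'u' (muszuhup → bemuszuhup, mezusut → bemezusut, pazbuz → bepazbuz) add the prefix be-.
So saboput → besaboput.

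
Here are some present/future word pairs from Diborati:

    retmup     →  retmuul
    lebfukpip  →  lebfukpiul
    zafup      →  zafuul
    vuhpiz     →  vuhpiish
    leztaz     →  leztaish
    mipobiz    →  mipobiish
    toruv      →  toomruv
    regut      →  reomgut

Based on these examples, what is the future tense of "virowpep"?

virowpeul

lebfukpip and vuhpiz both have last vowel 'i' yet inflect differently (lebfukpiul, vuhpiish), so the last vowel is not what conditions the rule; the final letter is.
"virowpep" ends in -p. The stems ending in -p (retmup → retmuul, lebfukpip → lebfukpiul, zafup → zafuul) drop the final letter and add -ul.
So virowpep → virowpeul.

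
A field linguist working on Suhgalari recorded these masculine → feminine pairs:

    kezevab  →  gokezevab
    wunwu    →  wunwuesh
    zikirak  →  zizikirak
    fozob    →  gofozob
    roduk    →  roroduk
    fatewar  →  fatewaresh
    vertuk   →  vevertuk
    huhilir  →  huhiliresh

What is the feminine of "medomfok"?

zikirak and kezevab both have last vowel 'a' yet inflect differently (zizikirak, gokezevab), so the last vowel is not what conditions the rule; the final letter is.
"medomfok" ends in -k. The stems ending in -k (vertuk → vevertuk, zikirak → zizikirak, roduk → roroduk) repeat the first consonant+vowel as a prefix.
The other patterns: stems ending in -b add the prefix go-; stems ending in -r or -u add -esh.
So medomfok → memedomfok.

memedomfok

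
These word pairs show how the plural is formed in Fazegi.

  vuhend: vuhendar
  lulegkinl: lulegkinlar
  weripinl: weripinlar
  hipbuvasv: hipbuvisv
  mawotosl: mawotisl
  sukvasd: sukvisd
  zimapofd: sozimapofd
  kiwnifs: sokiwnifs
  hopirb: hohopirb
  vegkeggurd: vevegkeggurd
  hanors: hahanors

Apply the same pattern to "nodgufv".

lulegkinl and mawotosl both end in -l yet inflect differently (lulegkinlar, mawotisl), so the final letter is not what conditions the rule; the second-to-last letter is.
"nodgufv" has second-to-last letter 'f'. The stems whose second-to-last letter is 'f' (zimapofd → sozimapofd, kiwnifs → sokiwnifs) add the prefix so-.
The other patterns: stems whose second-to-last letter is 'n' add -ar; stems whose second-to-last letter is 's' change the last vowel to 'i'; stems whose second-to-last letter is 'r' repeat the first consonant+vowel as a prefix.
So nodgufv → sonodgufv.

sonodgufv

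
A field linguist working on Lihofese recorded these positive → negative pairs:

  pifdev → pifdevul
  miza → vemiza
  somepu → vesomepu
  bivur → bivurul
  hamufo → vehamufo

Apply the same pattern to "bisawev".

bisawevul

"bisawev" ends in a consonant. The stems ending in a consonant (bivur → bivurul, pifdev → pifdevul) add -ul.
So bisawev → bisawevul.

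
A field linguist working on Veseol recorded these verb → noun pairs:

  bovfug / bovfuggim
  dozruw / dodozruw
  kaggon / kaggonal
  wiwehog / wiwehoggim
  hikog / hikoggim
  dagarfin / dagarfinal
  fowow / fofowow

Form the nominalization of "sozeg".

"sozeg" ends in -g. The stems ending in -g (hikog → hikoggim, bovfug → bovfuggim, wiwehog → wiwehoggim) double the final consonant and add -im.
So sozeg → sozeggim.

sozeggim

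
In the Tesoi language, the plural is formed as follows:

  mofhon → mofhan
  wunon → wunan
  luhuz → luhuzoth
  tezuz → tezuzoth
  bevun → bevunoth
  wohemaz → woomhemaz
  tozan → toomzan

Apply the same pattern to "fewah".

feomwah

mofhon and bevun both end in -n yet inflect differently (mofhan, bevunoth), so the final letter is not what conditions the rule; the last vowel is.
"fewah" has last vowel 'a'. The stems whose last vowel is 'a' (wohemaz → woomhemaz, tozan → toomzan) insert -om- after the first vowel.
The other patterns: stems whose last vowel is 'o' change the last vowel to 'a'; stems whose last vowel is 'u' add -oth.
So fewah → feomwah.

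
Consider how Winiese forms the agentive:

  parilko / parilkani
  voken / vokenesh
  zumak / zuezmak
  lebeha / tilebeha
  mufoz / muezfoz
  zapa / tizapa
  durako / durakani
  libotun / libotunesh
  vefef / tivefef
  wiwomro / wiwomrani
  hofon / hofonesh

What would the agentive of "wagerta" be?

tiwagerta

"wagerta" ends in -a. The stems ending in -a (zapa → tizapa, lebeha → tilebeha) add the prefix ti-.
The other patterns: stems ending in -o drop the final letter and add -ani; stems ending in -n add -esh; stems ending in -k or -z insert -ez- after the first vowel.
So wagerta → tiwagerta.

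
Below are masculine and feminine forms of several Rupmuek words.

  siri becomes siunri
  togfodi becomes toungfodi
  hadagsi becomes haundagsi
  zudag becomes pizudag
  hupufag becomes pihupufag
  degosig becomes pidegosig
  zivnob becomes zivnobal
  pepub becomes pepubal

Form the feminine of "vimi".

viunmi

siri and degosig both have last vowel 'i' yet inflect differently (siunri, pidegosig), so the last vowel is not what conditions the rule; the final letter is.
"vimi" ends in -i. The stems ending in -i (siri → siunri, togfodi → toungfodi, hadagsi → haundagsi) insert -un- after the first vowel.
The other patterns: stems ending in -g add the prefix pi-; stems ending in -b add -al.
So vimi → viunmi.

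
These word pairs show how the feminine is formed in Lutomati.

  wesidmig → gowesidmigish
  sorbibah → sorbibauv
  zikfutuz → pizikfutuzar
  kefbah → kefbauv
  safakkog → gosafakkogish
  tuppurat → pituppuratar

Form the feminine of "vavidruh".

vavidruuv

kefbah and tuppurat both have last vowel 'a' yet inflect differently (kefbauv, pituppuratar), so the last vowel is not what conditions the rule; the final letter is.
"vavidruh" ends in -h. The stems ending in -h (kefbah → kefbauv, sorbibah → sorbibauv) drop the final letter and add -uv.
The other patterns: stems ending in -g add go- … -ish around the stem; stems ending in -t or -z add pi- … -ar around the stem.
So vavidruh → vavidruuv.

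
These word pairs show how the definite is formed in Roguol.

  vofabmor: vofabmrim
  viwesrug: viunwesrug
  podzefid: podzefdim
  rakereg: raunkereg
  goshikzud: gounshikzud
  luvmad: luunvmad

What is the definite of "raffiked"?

podzefid and luvmad both end in -d yet inflect differently (podzefdim, luunvmad), so the final letter is not what conditions the rule; the last vowel is.
"raffiked" has last vowel 'e'. The one such stem in the data (rakereg → raunkereg) inserts -un- after the first vowel (as do luvmad, viwesrug), so the same rule applies.
The other pattern: stems whose last vowel is 'i' or 'o' delete the last vowel and add -im.
So raffiked → raunffiked.

raunffiked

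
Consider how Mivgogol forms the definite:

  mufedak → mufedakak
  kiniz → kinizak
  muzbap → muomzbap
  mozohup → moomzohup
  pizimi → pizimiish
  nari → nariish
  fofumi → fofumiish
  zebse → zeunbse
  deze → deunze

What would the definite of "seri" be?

mufedak and muzbap both have last vowel 'a' yet inflect differently (mufedakak, muomzbap), so the last vowel is not what conditions the rule; the final letter is.
"seri" ends in -i. The stems ending in -i (pizimi → pizimiish, nari → nariish, fofumi → fofumiish) add -ish.
So seri → seriish.

seriish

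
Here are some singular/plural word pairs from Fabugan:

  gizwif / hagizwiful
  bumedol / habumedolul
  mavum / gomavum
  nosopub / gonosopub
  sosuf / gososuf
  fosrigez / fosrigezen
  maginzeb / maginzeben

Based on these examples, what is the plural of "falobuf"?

gofalobuf

"falobuf" has last vowel 'u'. The stems whose last vowel is 'u' (mavum → gomavum, nosopub → gonosopub, sosuf → gososuf) add the prefix go-.
The other patterns: stems whose last vowel is 'i' or 'o' add ha- … -ul around the stem; stems whose last vowel is 'e' add -en.
So falobuf → gofalobuf.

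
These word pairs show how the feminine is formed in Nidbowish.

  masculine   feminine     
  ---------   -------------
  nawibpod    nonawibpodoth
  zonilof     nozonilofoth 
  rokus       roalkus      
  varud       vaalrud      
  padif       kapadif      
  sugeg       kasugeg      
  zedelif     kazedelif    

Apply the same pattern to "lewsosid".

"lewsosid" has last vowel 'i'. The stems whose last vowel is 'i' (padif → kapadif, zedelif → kazedelif) add the prefix ka-.
So lewsosid → kalewsosid.

kalewsosid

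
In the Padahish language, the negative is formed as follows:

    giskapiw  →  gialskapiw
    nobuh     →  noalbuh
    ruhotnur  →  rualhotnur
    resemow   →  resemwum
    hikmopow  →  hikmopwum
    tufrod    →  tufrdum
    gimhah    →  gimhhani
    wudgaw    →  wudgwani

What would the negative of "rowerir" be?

giskapiw and resemow both end in -w yet inflect differently (gialskapiw, resemwum), so the final letter is not what conditions the rule; the last vowel is.
"rowerir" has last vowel 'i'. The one such stem in the data (giskapiw → gialskapiw) inserts -al- after the first vowel (as do nobuh, ruhotnur), so the same rule applies.
The other patterns: stems whose last vowel is 'o' delete the last vowel and add -um; stems whose last vowel is 'a' delete the last vowel and add -ani.
So rowerir → roalwerir.

roalwerir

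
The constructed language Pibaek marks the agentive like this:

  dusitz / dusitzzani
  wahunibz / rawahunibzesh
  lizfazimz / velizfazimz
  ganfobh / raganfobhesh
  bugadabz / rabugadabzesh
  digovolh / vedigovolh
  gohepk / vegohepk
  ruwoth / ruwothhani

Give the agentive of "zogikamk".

vezogikamk

"zogikamk" has second-to-last letter 'm'. The one such stem in the data (lizfazimz → velizfazimz) adds the prefix ve-, so the same rule applies.
The other patterns: stems whose second-to-last letter is 'b' add ra- … -esh around the stem; stems whose second-to-last letter is 't' double the final consonant and add -ani.
So zogikamk → vezogikamk.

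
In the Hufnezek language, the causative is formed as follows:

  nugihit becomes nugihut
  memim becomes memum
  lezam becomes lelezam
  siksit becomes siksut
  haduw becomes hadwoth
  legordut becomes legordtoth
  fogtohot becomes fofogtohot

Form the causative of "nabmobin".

nabmobun

"nabmobin" has last vowel 'i'. The stems whose last vowel is 'i' (nugihit → nugihut, siksit → siksut, memim → memum) change the last vowel to 'u'.
So nabmobin → nabmobun.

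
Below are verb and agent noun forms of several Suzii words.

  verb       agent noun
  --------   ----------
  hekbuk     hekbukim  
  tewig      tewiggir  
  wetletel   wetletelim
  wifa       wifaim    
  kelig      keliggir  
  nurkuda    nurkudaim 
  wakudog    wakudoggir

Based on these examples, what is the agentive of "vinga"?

vingaim

wakudog and wifa both begin with w- yet inflect differently (wakudoggir, wifaim), so the first letter is not what conditions the rule; the final letter is.
"vinga" ends in -a. The stems ending in -a (nurkuda → nurkudaim, wifa → wifaim) add -im.
The other pattern: stems ending in -g double the final consonant and add -ir.
So vinga → vingaim.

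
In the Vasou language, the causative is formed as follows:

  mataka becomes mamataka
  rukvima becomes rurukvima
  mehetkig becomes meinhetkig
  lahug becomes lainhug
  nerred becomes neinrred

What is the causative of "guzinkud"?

"guzinkud" ends in a consonant. The stems ending in a consonant (mehetkig → meinhetkig, lahug → lainhug, nerred → neinrred) insert -in- after the first vowel.
The other pattern: stems ending in a vowel repeat the first consonant+vowel as a prefix.
So guzinkud → guinzinkud.

guinzinkud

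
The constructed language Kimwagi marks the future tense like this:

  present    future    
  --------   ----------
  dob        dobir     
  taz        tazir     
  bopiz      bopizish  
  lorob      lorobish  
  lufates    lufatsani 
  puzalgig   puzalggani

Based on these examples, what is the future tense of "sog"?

sogir

taz and bopiz both end in -z yet inflect differently (tazir, bopizish), so the final letter is not what conditions the rule; the number of vowels is.
"sog" has 1 vowel. The stems with 1 vowel (dob → dobir, taz → tazir) add -ir.
So sog → sogir.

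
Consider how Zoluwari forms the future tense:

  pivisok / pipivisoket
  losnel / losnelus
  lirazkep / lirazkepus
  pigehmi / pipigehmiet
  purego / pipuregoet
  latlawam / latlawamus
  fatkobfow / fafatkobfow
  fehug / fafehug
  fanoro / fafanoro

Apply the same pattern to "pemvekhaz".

pipemvekhazet

fanoro and purego both end in -o yet inflect differently (fafanoro, pipuregoet), so the final letter is not what conditions the rule; the first letter is.
"pemvekhaz" begins with p-. The stems beginning with p- (purego → pipuregoet, pivisok → pipivisoket, pigehmi → pipigehmiet) add pi- … -et around the stem.
So pemvekhaz → pipemvekhazet.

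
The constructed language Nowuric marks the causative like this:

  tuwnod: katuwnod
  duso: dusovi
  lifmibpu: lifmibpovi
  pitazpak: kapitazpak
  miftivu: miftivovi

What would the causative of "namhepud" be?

duso and tuwnod both have last vowel 'o' yet inflect differently (dusovi, katuwnod), so the last vowel is not what conditions the rule; whether the stem ends in a vowel or a consonant is.
"namhepud" ends in a consonant. The stems ending in a consonant (tuwnod → katuwnod, pitazpak → kapitazpak) add the prefix ka-.
So namhepud → kanamhepud.

kanamhepud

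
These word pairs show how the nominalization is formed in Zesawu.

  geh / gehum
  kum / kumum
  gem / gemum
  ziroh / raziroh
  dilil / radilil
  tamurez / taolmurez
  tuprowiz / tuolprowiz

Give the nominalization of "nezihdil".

"nezihdil" has 3 vowels. The stems with 3 vowels (tamurez → taolmurez, tuprowiz → tuolprowiz) insert -ol- after the first vowel.
The other patterns: stems with 1 vowel add -um; stems with 2 vowels add the prefix ra-.
So nezihdil → neolzihdil.

neolzihdil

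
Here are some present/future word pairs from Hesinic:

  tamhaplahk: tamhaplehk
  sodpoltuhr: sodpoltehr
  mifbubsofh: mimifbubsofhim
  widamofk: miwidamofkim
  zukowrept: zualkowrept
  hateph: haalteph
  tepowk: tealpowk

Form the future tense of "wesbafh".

miwesbafhim

tamhaplahk and widamofk both end in -k yet inflect differently (tamhaplehk, miwidamofkim), so the final letter is not what conditions the rule; the second-to-last letter is.
"wesbafh" has second-to-last letter 'f'. The stems whose second-to-last letter is 'f' (mifbubsofh → mimifbubsofhim, widamofk → miwidamofkim) add mi- … -im around the stem.
The other patterns: stems whose second-to-last letter is 'h' change the last vowel to 'e'; stems whose second-to-last letter is 'p' or 'w' insert -al- after the first vowel.
So wesbafh → miwesbafhim.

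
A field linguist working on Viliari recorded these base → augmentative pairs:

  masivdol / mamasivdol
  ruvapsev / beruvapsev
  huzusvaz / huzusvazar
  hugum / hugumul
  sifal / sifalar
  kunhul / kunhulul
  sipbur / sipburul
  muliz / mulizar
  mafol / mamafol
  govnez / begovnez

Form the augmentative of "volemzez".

bevolemzez

"volemzez" has last vowel 'e'. The stems whose last vowel is 'e' (ruvapsev → beruvapsev, govnez → begovnez) add the prefix be-.
The other patterns: stems whose last vowel is 'o' repeat the first consonant+vowel as a prefix; stems whose last vowel is 'u' add -ul; stems whose last vowel is 'a' or 'i' add -ar.
So volemzez → bevolemzez.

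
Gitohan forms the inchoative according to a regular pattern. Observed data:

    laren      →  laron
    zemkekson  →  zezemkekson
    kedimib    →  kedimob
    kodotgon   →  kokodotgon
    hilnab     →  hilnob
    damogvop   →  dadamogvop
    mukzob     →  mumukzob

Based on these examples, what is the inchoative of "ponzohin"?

ponzohon

mukzob and hilnab both end in -b yet inflect differently (mumukzob, hilnob), so the final letter is not what conditions the rule; the last vowel is.
"ponzohin" has last vowel 'i'. The one such stem in the data (kedimib → kedimob) changes the last vowel to 'o' (as do hilnab, laren), so the same rule applies.
The other pattern: stems whose last vowel is 'o' repeat the first consonant+vowel as a prefix.
So ponzohin → ponzohon.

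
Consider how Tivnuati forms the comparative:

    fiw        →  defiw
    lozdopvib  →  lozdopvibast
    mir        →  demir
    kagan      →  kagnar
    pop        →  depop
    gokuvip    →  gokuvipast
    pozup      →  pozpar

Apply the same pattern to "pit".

pop and pozup both end in -p yet inflect differently (depop, pozpar), so the final letter is not what conditions the rule; the number of vowels is.
"pit" has 1 vowel. The stems with 1 vowel (mir → demir, fiw → defiw, pop → depop) add the prefix de-.
The other patterns: stems with 2 vowels delete the last vowel and add -ar; stems with 3 vowels add -ast.
So pit → depit.

depit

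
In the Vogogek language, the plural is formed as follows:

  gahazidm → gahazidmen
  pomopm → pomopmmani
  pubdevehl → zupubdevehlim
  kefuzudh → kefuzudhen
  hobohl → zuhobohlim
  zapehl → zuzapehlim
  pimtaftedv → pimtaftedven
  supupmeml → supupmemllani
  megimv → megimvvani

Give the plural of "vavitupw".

pimtaftedv and megimv both end in -v yet inflect differently (pimtaftedven, megimvvani), so the final letter is not what conditions the rule; the second-to-last letter is.
"vavitupw" has second-to-last letter 'p'. The one such stem in the data (pomopm → pomopmmani) doubles the final consonant and adds -ani (as do megimv, supupmeml), so the same rule applies.
The other patterns: stems whose second-to-last letter is 'h' add zu- … -im around the stem; stems whose second-to-last letter is 'd' add -en.
So vavitupw → vavitupwwani.

vavitupwwani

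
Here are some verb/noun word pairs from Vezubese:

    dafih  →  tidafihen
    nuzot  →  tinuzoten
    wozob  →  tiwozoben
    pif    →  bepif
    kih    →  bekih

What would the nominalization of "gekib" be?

tigekiben

dafih and kih both end in -h yet inflect differently (tidafihen, bekih), so the final letter is not what conditions the rule; the number of vowels is.
"gekib" has 2 vowels. The stems with 2 vowels (dafih → tidafihen, nuzot → tinuzoten, wozob → tiwozoben) add ti- … -en around the stem.
The other pattern: stems with 1 vowel add the prefix be-.
So gekib → tigekiben.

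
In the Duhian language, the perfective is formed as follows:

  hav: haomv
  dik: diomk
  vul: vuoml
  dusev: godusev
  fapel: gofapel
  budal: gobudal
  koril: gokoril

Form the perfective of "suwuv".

"suwuv" has 2 vowels. The stems with 2 vowels (koril → gokoril, fapel → gofapel, dusev → godusev) add the prefix go-.
The other pattern: stems with 1 vowel insert -om- after the first vowel.
So suwuv → gosuwuv.

gosuwuv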